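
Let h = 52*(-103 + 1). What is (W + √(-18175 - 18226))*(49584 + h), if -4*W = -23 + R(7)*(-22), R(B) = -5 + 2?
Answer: -476010 + 44280*I*√36401 ≈ -4.7601e+5 + 8.4482e+6*I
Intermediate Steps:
R(B) = -3
h = -5304 (h = 52*(-102) = -5304)
W = -43/4 (W = -(-23 - 3*(-22))/4 = -(-23 + 66)/4 = -¼*43 = -43/4 ≈ -10.750)
(W + √(-18175 - 18226))*(49584 + h) = (-43/4 + √(-18175 - 18226))*(49584 - 5304) = (-43/4 + √(-36401))*44280 = (-43/4 + I*√36401)*44280 = -476010 + 44280*I*√36401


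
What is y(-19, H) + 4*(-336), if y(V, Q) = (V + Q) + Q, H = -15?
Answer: -1393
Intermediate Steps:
y(V, Q) = V + 2*Q (y(V, Q) = (Q + V) + Q = V + 2*Q)
y(-19, H) + 4*(-336) = (-19 + 2*(-15)) + 4*(-336) = (-19 - 30) - 1344 = -49 - 1344 = -1393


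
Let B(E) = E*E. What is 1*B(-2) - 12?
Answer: -8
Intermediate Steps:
B(E) = E²
1*B(-2) - 12 = 1*(-2)² - 12 = 1*4 - 12 = 4 - 12 = -8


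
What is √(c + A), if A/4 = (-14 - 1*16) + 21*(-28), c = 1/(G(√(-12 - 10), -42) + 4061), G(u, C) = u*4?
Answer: √((-10038791 - 9888*I*√22)/(4061 + 4*I*√22)) ≈ 0.e-8 - 49.719*I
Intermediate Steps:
G(u, C) = 4*u
c = 1/(4061 + 4*I*√22) (c = 1/(4*√(-12 - 10) + 4061) = 1/(4*√(-22) + 4061) = 1/(4*(I*√22) + 4061) = 1/(4*I*√22 + 4061) = 1/(4061 + 4*I*√22) ≈ 0.00024624 - 1.138e-6*I)
A = -2472 (A = 4*((-14 - 1*16) + 21*(-28)) = 4*((-14 - 16) - 588) = 4*(-30 - 588) = 4*(-618) = -2472)
√(c + A) = √((4061/16492073 - 4*I*√22/16492073) - 2472) = √(-40768400395/16492073 - 4*I*√22/16492073)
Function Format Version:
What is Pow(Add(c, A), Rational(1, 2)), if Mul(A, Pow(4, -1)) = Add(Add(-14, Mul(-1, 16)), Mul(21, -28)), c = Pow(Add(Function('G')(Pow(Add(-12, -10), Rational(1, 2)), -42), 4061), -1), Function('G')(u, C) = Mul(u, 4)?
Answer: Pow(Mul(Pow(Add(4061, Mul(4, I, Pow(22, Rational(1, 2)))), -1), Add(-10038791, Mul(-9888, I, Pow(22, Rational(1, 2))))), Rational(1, 2)) ≈ Add(0.e-8, Mul(-49.719, I))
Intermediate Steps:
Function('G')(u, C) = Mul(4, u)
c = Pow(Add(4061, Mul(4, I, Pow(22, Rational(1, 2)))), -1) (c = Pow(Add(Mul(4, Pow(Add(-12, -10), Rational(1, 2))), 4061), -1) = Pow(Add(Mul(4, Pow(-22, Rational(1, 2))), 4061), -1) = Pow(Add(Mul(4, Mul(I, Pow(22, Rational(1, 2)))), 4061), -1) = Pow(Add(Mul(4, I, Pow(22, Rational(1, 2))), 4061), -1) = Pow(Add(4061, Mul(4, I, Pow(22, Rational(1, 2)))), -1) ≈ Add(0.00024624, Mul(-1.138e-6, I)))
A = -2472 (A = Mul(4, Add(Add(-14, Mul(-1, 16)), Mul(21, -28))) = Mul(4, Add(Add(-14, -16), -588)) = Mul(4, Add(-30, -588)) = Mul(4, -618) = -2472)
Pow(Add(c, A), Rational(1, 2)) = Pow(Add(Add(Rational(4061, 16492073), Mul(Rational(-4, 16492073), I, Pow(22, Rational(1, 2)))), -2472), Rational(1, 2)) = Pow(Add(Rational(-40768400395, 16492073), Mul(Rational(-4, 16492073), I, Pow(22, Rational(1, 2)))), Rational(1, 2))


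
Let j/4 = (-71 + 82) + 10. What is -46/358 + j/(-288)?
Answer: -1805/4296 ≈ -0.42016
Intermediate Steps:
j = 84 (j = 4*((-71 + 82) + 10) = 4*(11 + 10) = 4*21 = 84)
-46/358 + j/(-288) = -46/358 + 84/(-288) = -46*1/358 + 84*(-1/288) = -23/179 - 7/24 = -1805/4296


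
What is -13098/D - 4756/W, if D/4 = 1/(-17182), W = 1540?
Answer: 21661045526/385 ≈ 5.6262e+7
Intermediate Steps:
D = -2/8591 (D = 4/(-17182) = 4*(-1/17182) = -2/8591 ≈ -0.00023280)
-13098/D - 4756/W = -13098/(-2/8591) - 4756/1540 = -13098*(-8591/2) - 4756*1/1540 = 56262459 - 1189/385 = 21661045526/385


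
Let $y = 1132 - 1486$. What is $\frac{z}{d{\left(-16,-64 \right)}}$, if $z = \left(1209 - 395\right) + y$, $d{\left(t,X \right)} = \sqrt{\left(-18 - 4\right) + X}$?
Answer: $- \frac{230 i \sqrt{86}}{43} \approx - 49.603 i$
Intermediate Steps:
$y = -354$ ($y = 1132 - 1486 = -354$)
$d{\left(t,X \right)} = \sqrt{-22 + X}$ ($d{\left(t,X \right)} = \sqrt{\left(-18 - 4\right) + X} = \sqrt{-22 + X}$)
$z = 460$ ($z = \left(1209 - 395\right) - 354 = 814 - 354 = 460$)
$\frac{z}{d{\left(-16,-64 \right)}} = \frac{460}{\sqrt{-22 - 64}} = \frac{460}{\sqrt{-86}} = \frac{460}{i \sqrt{86}} = 460 \left(- \frac{i \sqrt{86}}{86}\right) = - \frac{230 i \sqrt{86}}{43}$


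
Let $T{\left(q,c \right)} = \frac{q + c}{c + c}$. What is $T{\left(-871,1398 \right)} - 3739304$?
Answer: $- \frac{10455093457}{2796} \approx -3.7393 \cdot 10^{6}$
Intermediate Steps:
$T{\left(q,c \right)} = \frac{c + q}{2 c}$
$T{\left(-871,1398 \right)} - 3739304 = \frac{1398 - 871}{2 \cdot 1398} - 3739304 = \frac{1}{2} \cdot \frac{1}{1398} \cdot 527 - 3739304 = \frac{527}{2796} - 3739304 = - \frac{10455093457}{2796}$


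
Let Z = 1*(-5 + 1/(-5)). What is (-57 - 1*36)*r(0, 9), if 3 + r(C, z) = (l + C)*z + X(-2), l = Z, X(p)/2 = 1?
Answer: 22227/5 ≈ 4445.4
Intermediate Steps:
Z = -26/5 (Z = 1*(-5 - ⅕) = 1*(-26/5) = -26/5 ≈ -5.2000)
X(p) = 2 (X(p) = 2*1 = 2)
l = -26/5 ≈ -5.2000
r(C, z) = -1 + z*(-26/5 + C) (r(C, z) = -3 + ((-26/5 + C)*z + 2) = -3 + (z*(-26/5 + C) + 2) = -3 + (2 + z*(-26/5 + C)) = -1 + z*(-26/5 + C))
(-57 - 1*36)*r(0, 9) = (-57 - 1*36)*(-1 - 26/5*9 + 0*9) = (-57 - 36)*(-1 - 234/5 + 0) = -93*(-239/5) = 22227/5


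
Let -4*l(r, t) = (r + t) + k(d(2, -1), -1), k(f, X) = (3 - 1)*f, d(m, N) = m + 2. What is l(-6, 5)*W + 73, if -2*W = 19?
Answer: 717/8 ≈ 89.625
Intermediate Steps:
d(m, N) = 2 + m
W = -19/2 (W = -1/2*19 = -19/2 ≈ -9.5000)
k(f, X) = 2*f
l(r, t) = -2 - r/4 - t/4 (l(r, t) = -((r + t) + 2*(2 + 2))/4 = -((r + t) + 2*4)/4 = -((r + t) + 8)/4 = -(8 + r + t)/4 = -2 - r/4 - t/4)
l(-6, 5)*W + 73 = (-2 - 1/4*(-6) - 1/4*5)*(-19/2) + 73 = (-2 + 3/2 - 5/4)*(-19/2) + 73 = -7/4*(-19/2) + 73 = 133/8 + 73 = 717/8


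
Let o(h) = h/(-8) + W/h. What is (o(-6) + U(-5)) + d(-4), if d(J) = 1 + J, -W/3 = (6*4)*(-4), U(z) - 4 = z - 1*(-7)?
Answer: -177/4 ≈ -44.250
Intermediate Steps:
U(z) = 11 + z (U(z) = 4 + (z - 1*(-7)) = 4 + (z + 7) = 4 + (7 + z) = 11 + z)
W = 288 (W = -3*6*4*(-4) = -72*(-4) = -3*(-96) = 288)
o(h) = 288/h - h/8 (o(h) = h/(-8) + 288/h = h*(-1/8) + 288/h = -h/8 + 288/h = 288/h - h/8)
(o(-6) + U(-5)) + d(-4) = ((288/(-6) - 1/8*(-6)) + (11 - 5)) + (1 - 4) = ((288*(-1/6) + 3/4) + 6) - 3 = ((-48 + 3/4) + 6) - 3 = (-189/4 + 6) - 3 = -165/4 - 3 = -177/4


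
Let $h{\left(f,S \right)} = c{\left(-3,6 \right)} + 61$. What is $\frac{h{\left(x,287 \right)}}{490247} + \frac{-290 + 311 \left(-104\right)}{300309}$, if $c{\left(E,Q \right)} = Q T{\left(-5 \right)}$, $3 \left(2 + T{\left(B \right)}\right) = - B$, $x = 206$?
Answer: $- \frac{5327000789}{49075195441} \approx -0.10855$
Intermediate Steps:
$T{\left(B \right)} = -2 - \frac{B}{3}$ ($T{\left(B \right)} = -2 + \frac{\left(-1\right) B}{3} = -2 - \frac{B}{3}$)
$c{\left(E,Q \right)} = - \frac{Q}{3}$ ($c{\left(E,Q \right)} = Q \left(-2 - - \frac{5}{3}\right) = Q \left(-2 + \frac{5}{3}\right) = Q \left(- \frac{1}{3}\right) = - \frac{Q}{3}$)
$h{\left(f,S \right)} = 59$ ($h{\left(f,S \right)} = \left(- \frac{1}{3}\right) 6 + 61 = -2 + 61 = 59$)
$\frac{h{\left(x,287 \right)}}{490247} + \frac{-290 + 311 \left(-104\right)}{300309} = \frac{59}{490247} + \frac{-290 + 311 \left(-104\right)}{300309} = 59 \cdot \frac{1}{490247} + \left(-290 - 32344\right) \frac{1}{300309} = \frac{59}{490247} - \frac{10878}{100103} = - \frac{5327000789}{49075195441}$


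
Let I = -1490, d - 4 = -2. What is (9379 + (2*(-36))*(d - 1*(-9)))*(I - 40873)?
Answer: -363771081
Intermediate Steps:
d = 2 (d = 4 - 2 = 2)
(9379 + (2*(-36))*(d - 1*(-9)))*(I - 40873) = (9379 + (2*(-36))*(2 - 1*(-9)))*(-1490 - 40873) = (9379 - 72*(2 + 9))*(-42363) = (9379 - 72*11)*(-42363) = (9379 - 792)*(-42363) = 8587*(-42363) = -363771081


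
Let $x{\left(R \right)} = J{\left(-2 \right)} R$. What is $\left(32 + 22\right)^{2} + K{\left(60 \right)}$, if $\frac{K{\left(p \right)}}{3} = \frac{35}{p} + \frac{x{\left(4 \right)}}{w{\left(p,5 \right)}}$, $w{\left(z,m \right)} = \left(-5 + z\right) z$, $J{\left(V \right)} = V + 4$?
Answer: $\frac{3209533}{1100} \approx 2917.8$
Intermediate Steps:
$J{\left(V \right)} = 4 + V$
$x{\left(R \right)} = 2 R$ ($x{\left(R \right)} = \left(4 - 2\right) R = 2 R$)
$w{\left(z,m \right)} = z \left(-5 + z\right)$
$K{\left(p \right)} = \frac{105}{p} + \frac{24}{p \left(-5 + p\right)}$ ($K{\left(p \right)} = 3 \left(\frac{35}{p} + \frac{2 \cdot 4}{p \left(-5 + p\right)}\right) = 3 \left(\frac{35}{p} + 8 \frac{1}{p \left(-5 + p\right)}\right) = 3 \left(\frac{35}{p} + \frac{8}{p \left(-5 + p\right)}\right) = \frac{105}{p} + \frac{24}{p \left(-5 + p\right)}$)
$\left(32 + 22\right)^{2} + K{\left(60 \right)} = \left(32 + 22\right)^{2} + \frac{3 \left(-167 + 35 \cdot 60\right)}{60 \left(-5 + 60\right)} = 54^{2} + 3 \cdot \frac{1}{60} \cdot \frac{1}{55} \left(-167 + 2100\right) = 2916 + 3 \cdot \frac{1}{60} \cdot \frac{1}{55} \cdot 1933 = 2916 + \frac{1933}{1100} = \frac{3209533}{1100}$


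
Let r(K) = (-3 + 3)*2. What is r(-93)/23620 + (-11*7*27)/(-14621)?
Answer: 2079/14621 ≈ 0.14219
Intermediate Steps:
r(K) = 0 (r(K) = 0*2 = 0)
r(-93)/23620 + (-11*7*27)/(-14621) = 0/23620 + (-11*7*27)/(-14621) = 0*(1/23620) - 77*27*(-1/14621) = 0 - 2079*(-1/14621) = 0 + 2079/14621 = 2079/14621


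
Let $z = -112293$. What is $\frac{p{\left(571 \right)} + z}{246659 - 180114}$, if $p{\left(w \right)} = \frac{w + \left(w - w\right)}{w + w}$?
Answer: $- \frac{44917}{26618} \approx -1.6875$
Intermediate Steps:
$p{\left(w \right)} = \frac{1}{2}$ ($p{\left(w \right)} = \frac{w + 0}{2 w} = w \frac{1}{2 w} = \frac{1}{2}$)
$\frac{p{\left(571 \right)} + z}{246659 - 180114} = \frac{\frac{1}{2} - 112293}{246659 - 180114} = - \frac{224585}{2 \cdot 66545} = \left(- \frac{224585}{2}\right) \frac{1}{66545} = - \frac{44917}{26618}$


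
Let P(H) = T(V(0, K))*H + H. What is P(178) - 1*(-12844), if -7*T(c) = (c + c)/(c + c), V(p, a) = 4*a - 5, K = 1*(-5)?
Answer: 90976/7 ≈ 12997.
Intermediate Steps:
K = -5
V(p, a) = -5 + 4*a
T(c) = -⅐ (T(c) = -(c + c)/(7*(c + c)) = -2*c/(7*(2*c)) = -2*c*1/(2*c)/7 = -⅐*1 = -⅐)
P(H) = 6*H/7 (P(H) = -H/7 + H = 6*H/7)
P(178) - 1*(-12844) = (6/7)*178 - 1*(-12844) = 1068/7 + 12844 = 90976/7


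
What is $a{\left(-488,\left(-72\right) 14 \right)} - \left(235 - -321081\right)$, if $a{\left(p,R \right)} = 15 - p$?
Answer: $-320813$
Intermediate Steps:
$a{\left(-488,\left(-72\right) 14 \right)} - \left(235 - -321081\right) = \left(15 - -488\right) - \left(235 - -321081\right) = \left(15 + 488\right) - \left(235 + 321081\right) = 503 - 321316 = -320813$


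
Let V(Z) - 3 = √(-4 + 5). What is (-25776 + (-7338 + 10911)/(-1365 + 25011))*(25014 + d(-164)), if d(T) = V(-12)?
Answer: -363056285667/563 ≈ -6.4486e+8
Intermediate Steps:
V(Z) = 4 (V(Z) = 3 + √(-4 + 5) = 3 + √1 = 3 + 1 = 4)
d(T) = 4
(-25776 + (-7338 + 10911)/(-1365 + 25011))*(25014 + d(-164)) = (-25776 + (-7338 + 10911)/(-1365 + 25011))*(25014 + 4) = (-25776 + 3573/23646)*25018 = (-25776 + 3573*(1/23646))*25018 = (-25776 + 1191/7882)*25018 = -203165241/7882*25018 = -363056285667/563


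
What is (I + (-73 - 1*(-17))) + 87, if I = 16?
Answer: 47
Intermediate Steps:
(I + (-73 - 1*(-17))) + 87 = (16 + (-73 - 1*(-17))) + 87 = (16 + (-73 + 17)) + 87 = (16 - 56) + 87 = -40 + 87 = 47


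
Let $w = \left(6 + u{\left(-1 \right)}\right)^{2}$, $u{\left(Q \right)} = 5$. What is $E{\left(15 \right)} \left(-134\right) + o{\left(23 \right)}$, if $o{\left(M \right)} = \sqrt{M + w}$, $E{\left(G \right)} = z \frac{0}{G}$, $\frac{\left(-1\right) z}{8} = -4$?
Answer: $12$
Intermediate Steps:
$z = 32$ ($z = \left(-8\right) \left(-4\right) = 32$)
$E{\left(G \right)} = 0$ ($E{\left(G \right)} = 32 \frac{0}{G} = 32 \cdot 0 = 0$)
$w = 121$ ($w = \left(6 + 5\right)^{2} = 11^{2} = 121$)
$o{\left(M \right)} = \sqrt{121 + M}$ ($o{\left(M \right)} = \sqrt{M + 121} = \sqrt{121 + M}$)
$E{\left(15 \right)} \left(-134\right) + o{\left(23 \right)} = 0 \left(-134\right) + \sqrt{121 + 23} = 0 + \sqrt{144} = 0 + 12 = 12$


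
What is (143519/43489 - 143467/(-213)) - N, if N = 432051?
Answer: -3995886439097/9263157 ≈ -4.3137e+5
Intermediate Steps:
(143519/43489 - 143467/(-213)) - N = (143519/43489 - 143467/(-213)) - 1*432051 = (143519*(1/43489) - 143467*(-1/213)) - 432051 = (143519/43489 + 143467/213) - 432051 = 6269805910/9263157 - 432051 = -3995886439097/9263157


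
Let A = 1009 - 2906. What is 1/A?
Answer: -1/1897 ≈ -0.00052715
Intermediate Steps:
A = -1897
1/A = 1/(-1897) = -1/1897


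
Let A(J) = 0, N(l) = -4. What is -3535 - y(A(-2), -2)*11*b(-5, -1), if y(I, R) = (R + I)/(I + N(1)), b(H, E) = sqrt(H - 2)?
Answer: -3535 - 11*I*sqrt(7)/2 ≈ -3535.0 - 14.552*I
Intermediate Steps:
b(H, E) = sqrt(-2 + H)
y(I, R) = (I + R)/(-4 + I) (y(I, R) = (R + I)/(I - 4) = (I + R)/(-4 + I))
-3535 - y(A(-2), -2)*11*b(-5, -1) = -3535 - ((0 - 2)/(-4 + 0))*11*sqrt(-2 - 5) = -3535 - (-2/(-4))*11*sqrt(-7) = -3535 - -1/4*(-2)*11*I*sqrt(7) = -3535 - (1/2)*11*I*sqrt(7) = -3535 - 11*I*sqrt(7)/2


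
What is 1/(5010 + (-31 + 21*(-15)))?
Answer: 1/4664 ≈ 0.00021441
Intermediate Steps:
1/(5010 + (-31 + 21*(-15))) = 1/(5010 + (-31 - 315)) = 1/(5010 - 346) = 1/4664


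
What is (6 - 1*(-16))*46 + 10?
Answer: 1022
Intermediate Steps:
(6 - 1*(-16))*46 + 10 = (6 + 16)*46 + 10 = 22*46 + 10 = 1012 + 10 = 1022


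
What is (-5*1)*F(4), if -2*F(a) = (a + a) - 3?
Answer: 25/2 ≈ 12.500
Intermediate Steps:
F(a) = 3/2 - a (F(a) = -((a + a) - 3)/2 = -(2*a - 3)/2 = -(-3 + 2*a)/2 = 3/2 - a)
(-5*1)*F(4) = (-5*1)*(3/2 - 1*4) = -5*(3/2 - 4) = -5*(-5/2) = 25/2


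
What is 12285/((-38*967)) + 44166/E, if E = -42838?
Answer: -1074594333/787062574 ≈ -1.3653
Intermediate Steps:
12285/((-38*967)) + 44166/E = 12285/((-38*967)) + 44166/(-42838) = 12285/(-36746) + 44166*(-1/42838) = 12285*(-1/36746) - 22083/21419 = -12285/36746 - 22083/21419 = -1074594333/787062574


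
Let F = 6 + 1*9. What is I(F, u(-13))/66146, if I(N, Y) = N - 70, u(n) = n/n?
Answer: -55/66146 ≈ -0.00083149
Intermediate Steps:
u(n) = 1
F = 15 (F = 6 + 9 = 15)
I(N, Y) = -70 + N
I(F, u(-13))/66146 = (-70 + 15)/66146 = -55*1/66146 = -55/66146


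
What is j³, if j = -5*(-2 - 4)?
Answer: 27000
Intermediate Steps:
j = 30 (j = -5*(-6) = 30)
j³ = 30³ = 27000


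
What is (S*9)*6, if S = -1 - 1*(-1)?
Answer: 0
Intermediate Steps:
S = 0 (S = -1 + 1 = 0)
(S*9)*6 = (0*9)*6 = 0*6 = 0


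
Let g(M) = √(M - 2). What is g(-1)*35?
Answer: 35*I*√3 ≈ 60.622*I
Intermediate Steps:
g(M) = √(-2 + M)
g(-1)*35 = √(-2 - 1)*35 = √(-3)*35 = (I*√3)*35 = 35*I*√3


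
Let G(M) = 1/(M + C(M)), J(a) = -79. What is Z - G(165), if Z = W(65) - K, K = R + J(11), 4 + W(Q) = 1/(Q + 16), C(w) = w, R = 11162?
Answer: -98785087/8910 ≈ -11087.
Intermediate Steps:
G(M) = 1/(2*M) (G(M) = 1/(M + M) = 1/(2*M))
W(Q) = -4 + 1/(16 + Q) (W(Q) = -4 + 1/(Q + 16) = -4 + 1/(16 + Q))
K = 11083 (K = 11162 - 79 = 11083)
Z = -898046/81 (Z = (-63 - 4*65)/(16 + 65) - 1*11083 = (-63 - 260)/81 - 11083 = (1/81)*(-323) - 11083 = -323/81 - 11083 = -898046/81 ≈ -11087.)
Z - G(165) = -898046/81 - 1/(2*165) = -898046/81 - 1*1/330 = -898046/81 - 1/330 = -98785087/8910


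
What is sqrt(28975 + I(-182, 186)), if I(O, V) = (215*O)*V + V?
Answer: I*sqrt(7249019) ≈ 2692.4*I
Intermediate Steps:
I(O, V) = V + 215*O*V (I(O, V) = 215*O*V + V = V + 215*O*V)
sqrt(28975 + I(-182, 186)) = sqrt(28975 + 186*(1 + 215*(-182))) = sqrt(28975 + 186*(1 - 39130)) = sqrt(28975 + 186*(-39129)) = sqrt(28975 - 7277994) = sqrt(-7249019) = I*sqrt(7249019)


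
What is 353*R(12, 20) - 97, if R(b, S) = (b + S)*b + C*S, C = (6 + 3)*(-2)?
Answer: 8375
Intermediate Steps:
C = -18 (C = 9*(-2) = -18)
R(b, S) = -18*S + b*(S + b) (R(b, S) = (b + S)*b - 18*S = (S + b)*b - 18*S = b*(S + b) - 18*S = -18*S + b*(S + b))
353*R(12, 20) - 97 = 353*(12² - 18*20 + 20*12) - 97 = 353*(144 - 360 + 240) - 97 = 353*24 - 97 = 8472 - 97 = 8375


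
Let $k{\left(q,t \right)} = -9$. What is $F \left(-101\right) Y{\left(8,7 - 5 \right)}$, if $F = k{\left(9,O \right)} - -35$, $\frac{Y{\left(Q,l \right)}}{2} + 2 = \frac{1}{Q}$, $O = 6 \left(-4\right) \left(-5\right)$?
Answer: $\frac{19695}{2} \approx 9847.5$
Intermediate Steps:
$O = 120$ ($O = \left(-24\right) \left(-5\right) = 120$)
$Y{\left(Q,l \right)} = -4 + \frac{2}{Q}$
$F = 26$ ($F = -9 - -35 = -9 + 35 = 26$)
$F \left(-101\right) Y{\left(8,7 - 5 \right)} = 26 \left(-101\right) \left(-4 + \frac{2}{8}\right) = - 2626 \left(-4 + 2 \cdot \frac{1}{8}\right) = - 2626 \left(-4 + \frac{1}{4}\right) = \left(-2626\right) \left(- \frac{15}{4}\right) = \frac{19695}{2}$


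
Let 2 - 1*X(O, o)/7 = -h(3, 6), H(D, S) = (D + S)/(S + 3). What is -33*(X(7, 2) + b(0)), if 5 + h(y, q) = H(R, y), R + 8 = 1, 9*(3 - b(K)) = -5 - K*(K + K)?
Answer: 2189/3 ≈ 729.67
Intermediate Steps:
b(K) = 32/9 + 2*K**2/9 (b(K) = 3 - (-5 - K*(K + K))/9 = 3 - (-5 - K*2*K)/9 = 3 - (-5 - 2*K**2)/9 = 3 + (5/9 + 2*K**2/9) = 32/9 + 2*K**2/9)
R = -7 (R = -8 + 1 = -7)
H(D, S) = (D + S)/(3 + S)
h(y, q) = -5 + (-7 + y)/(3 + y)
X(O, o) = -77/3 (X(O, o) = 14 - (-7)*2*(-11 - 2*3)/(3 + 3) = 14 - (-7)*2*(-11 - 6)/6 = 14 - (-7)*2*(1/6)*(-17) = 14 - (-7)*(-17)/3 = 14 - 7*17/3 = 14 - 119/3 = -77/3)
-33*(X(7, 2) + b(0)) = -33*(-77/3 + (32/9 + (2/9)*0**2)) = -33*(-77/3 + (32/9 + (2/9)*0)) = -33*(-77/3 + (32/9 + 0)) = -33*(-77/3 + 32/9) = -33*(-199/9) = 2189/3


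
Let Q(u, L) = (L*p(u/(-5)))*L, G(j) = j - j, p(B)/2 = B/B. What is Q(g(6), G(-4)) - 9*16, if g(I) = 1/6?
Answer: -144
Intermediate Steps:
g(I) = ⅙
p(B) = 2 (p(B) = 2*(B/B) = 2*1 = 2)
G(j) = 0
Q(u, L) = 2*L² (Q(u, L) = (L*2)*L = (2*L)*L = 2*L²)
Q(g(6), G(-4)) - 9*16 = 2*0² - 9*16 = 2*0 - 144 = 0 - 144 = -144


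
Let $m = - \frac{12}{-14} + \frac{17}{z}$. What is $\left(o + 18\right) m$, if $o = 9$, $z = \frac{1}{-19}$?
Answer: $- \frac{60885}{7} \approx -8697.9$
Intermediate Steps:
$z = - \frac{1}{19} \approx -0.052632$
$m = - \frac{2255}{7}$ ($m = - \frac{12}{-14} + \frac{17}{- \frac{1}{19}} = \left(-12\right) \left(- \frac{1}{14}\right) + 17 \left(-19\right) = \frac{6}{7} - 323 = - \frac{2255}{7} \approx -322.14$)
$\left(o + 18\right) m = \left(9 + 18\right) \left(- \frac{2255}{7}\right) = 27 \left(- \frac{2255}{7}\right) = - \frac{60885}{7}$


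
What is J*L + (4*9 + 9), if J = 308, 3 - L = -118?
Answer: 37313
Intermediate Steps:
L = 121 (L = 3 - 1*(-118) = 3 + 118 = 121)
J*L + (4*9 + 9) = 308*121 + (4*9 + 9) = 37268 + (36 + 9) = 37268 + 45 = 37313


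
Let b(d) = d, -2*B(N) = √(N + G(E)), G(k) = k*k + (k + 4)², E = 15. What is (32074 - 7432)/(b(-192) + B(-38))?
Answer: -4731264/36727 + 24642*√137/36727 ≈ -120.97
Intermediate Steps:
G(k) = k² + (4 + k)²
B(N) = -√(586 + N)/2 (B(N) = -√(N + (15² + (4 + 15)²))/2 = -√(N + (225 + 19²))/2 = -√(N + (225 + 361))/2 = -√(N + 586)/2 = -√(586 + N)/2)
(32074 - 7432)/(b(-192) + B(-38)) = (32074 - 7432)/(-192 - √(586 - 38)/2) = 24642/(-192 - √137)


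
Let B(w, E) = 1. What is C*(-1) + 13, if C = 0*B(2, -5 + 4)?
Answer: 13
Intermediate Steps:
C = 0 (C = 0*1 = 0)
C*(-1) + 13 = 0*(-1) + 13 = 0 + 13 = 13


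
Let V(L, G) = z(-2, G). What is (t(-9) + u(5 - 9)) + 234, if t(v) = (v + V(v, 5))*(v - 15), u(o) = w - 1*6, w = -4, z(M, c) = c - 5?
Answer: 440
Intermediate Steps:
z(M, c) = -5 + c
u(o) = -10 (u(o) = -4 - 1*6 = -4 - 6 = -10)
V(L, G) = -5 + G
t(v) = v*(-15 + v) (t(v) = (v + (-5 + 5))*(v - 15) = (v + 0)*(-15 + v) = v*(-15 + v))
(t(-9) + u(5 - 9)) + 234 = (-9*(-15 - 9) - 10) + 234 = (-9*(-24) - 10) + 234 = (216 - 10) + 234 = 206 + 234 = 440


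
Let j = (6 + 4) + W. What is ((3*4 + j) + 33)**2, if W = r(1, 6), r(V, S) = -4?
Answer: 2601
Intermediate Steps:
W = -4
j = 6 (j = (6 + 4) - 4 = 10 - 4 = 6)
((3*4 + j) + 33)**2 = ((3*4 + 6) + 33)**2 = ((12 + 6) + 33)**2 = (18 + 33)**2 = 51**2 = 2601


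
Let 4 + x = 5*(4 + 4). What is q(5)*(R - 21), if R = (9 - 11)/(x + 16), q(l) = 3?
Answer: -1641/26 ≈ -63.115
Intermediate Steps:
x = 36 (x = -4 + 5*(4 + 4) = -4 + 5*8 = -4 + 40 = 36)
R = -1/26 (R = (9 - 11)/(36 + 16) = -2/52 = -2*1/52 = -1/26 ≈ -0.038462)
q(5)*(R - 21) = 3*(-1/26 - 21) = 3*(-547/26) = -1641/26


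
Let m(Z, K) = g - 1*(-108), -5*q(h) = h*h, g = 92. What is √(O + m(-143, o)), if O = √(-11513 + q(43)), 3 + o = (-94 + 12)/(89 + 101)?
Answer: √(5000 + 5*I*√297070)/5 ≈ 14.625 + 3.7268*I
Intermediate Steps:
q(h) = -h²/5 (q(h) = -h*h/5 = -h²/5)
o = -326/95 (o = -3 + (-94 + 12)/(89 + 101) = -3 - 82/190 = -3 - 82*1/190 = -3 - 41/95 = -326/95 ≈ -3.4316)
m(Z, K) = 200 (m(Z, K) = 92 - 1*(-108) = 92 + 108 = 200)
O = I*√297070/5 (O = √(-11513 - ⅕*43²) = √(-11513 - ⅕*1849) = √(-11513 - 1849/5) = √(-59414/5) = I*√297070/5 ≈ 109.01*I)
√(O + m(-143, o)) = √(I*√297070/5 + 200) = √(200 + I*√297070/5)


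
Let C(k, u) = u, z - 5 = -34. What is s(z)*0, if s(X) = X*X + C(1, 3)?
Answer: 0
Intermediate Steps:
z = -29 (z = 5 - 34 = -29)
s(X) = 3 + X² (s(X) = X*X + 3 = X² + 3 = 3 + X²)
s(z)*0 = (3 + (-29)²)*0 = (3 + 841)*0 = 844*0 = 0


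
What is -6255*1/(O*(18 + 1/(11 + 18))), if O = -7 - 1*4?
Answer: 181395/5753 ≈ 31.531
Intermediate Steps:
O = -11 (O = -7 - 4 = -11)
-6255*1/(O*(18 + 1/(11 + 18))) = -6255*(-1/(11*(18 + 1/(11 + 18)))) = -6255*(-1/(11*(18 + 1/29))) = -6255/((-11*523/29)) = -6255/(-5753/29) = -6255*(-29/5753) = 181395/5753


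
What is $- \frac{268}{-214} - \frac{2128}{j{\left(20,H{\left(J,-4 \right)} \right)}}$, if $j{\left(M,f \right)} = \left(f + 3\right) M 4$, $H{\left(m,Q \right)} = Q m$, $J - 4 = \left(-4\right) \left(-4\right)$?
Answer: $\frac{9403}{5885} \approx 1.5978$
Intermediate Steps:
$J = 20$ ($J = 4 - -16 = 4 + 16 = 20$)
$j{\left(M,f \right)} = 4 M \left(3 + f\right)$ ($j{\left(M,f \right)} = \left(3 + f\right) M 4 = M \left(3 + f\right) 4 = 4 M \left(3 + f\right)$)
$- \frac{268}{-214} - \frac{2128}{j{\left(20,H{\left(J,-4 \right)} \right)}} = - \frac{268}{-214} - \frac{2128}{4 \cdot 20 \left(3 - 80\right)} = \left(-268\right) \left(- \frac{1}{214}\right) - \frac{2128}{4 \cdot 20 \left(3 - 80\right)} = \frac{134}{107} - \frac{2128}{4 \cdot 20 \left(-77\right)} = \frac{134}{107} - \frac{2128}{-6160} = \frac{134}{107} - - \frac{19}{55} = \frac{134}{107} + \frac{19}{55} = \frac{9403}{5885}$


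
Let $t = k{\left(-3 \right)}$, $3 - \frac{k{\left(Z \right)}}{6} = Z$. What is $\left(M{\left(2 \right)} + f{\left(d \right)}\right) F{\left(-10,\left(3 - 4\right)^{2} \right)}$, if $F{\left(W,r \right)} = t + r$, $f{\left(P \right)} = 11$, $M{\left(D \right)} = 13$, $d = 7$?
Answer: $888$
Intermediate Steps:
$k{\left(Z \right)} = 18 - 6 Z$
$t = 36$ ($t = 18 - -18 = 18 + 18 = 36$)
$F{\left(W,r \right)} = 36 + r$
$\left(M{\left(2 \right)} + f{\left(d \right)}\right) F{\left(-10,\left(3 - 4\right)^{2} \right)} = \left(13 + 11\right) \left(36 + \left(3 - 4\right)^{2}\right) = 24 \left(36 + \left(-1\right)^{2}\right) = 24 \left(36 + 1\right) = 24 \cdot 37 = 888$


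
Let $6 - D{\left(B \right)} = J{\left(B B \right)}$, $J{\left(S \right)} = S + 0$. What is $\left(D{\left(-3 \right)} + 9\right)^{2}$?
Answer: $36$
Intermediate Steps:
$J{\left(S \right)} = S$
$D{\left(B \right)} = 6 - B^{2}$ ($D{\left(B \right)} = 6 - B B = 6 - B^{2}$)
$\left(D{\left(-3 \right)} + 9\right)^{2} = \left(\left(6 - \left(-3\right)^{2}\right) + 9\right)^{2} = \left(\left(6 - 9\right) + 9\right)^{2} = \left(-3 + 9\right)^{2} = 6^{2} = 36$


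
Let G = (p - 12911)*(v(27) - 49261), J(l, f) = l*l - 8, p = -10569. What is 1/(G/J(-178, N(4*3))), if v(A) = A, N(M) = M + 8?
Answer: 7919/289003580 ≈ 2.7401e-5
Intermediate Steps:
N(M) = 8 + M
J(l, f) = -8 + l² (J(l, f) = l² - 8 = -8 + l²)
G = 1156014320 (G = (-10569 - 12911)*(27 - 49261) = -23480*(-49234) = 1156014320)
1/(G/J(-178, N(4*3))) = 1/(1156014320/(-8 + (-178)²)) = 1/(1156014320/(-8 + 31684)) = 1/(1156014320/31676) = 1/(1156014320*(1/31676)) = 1/(289003580/7919) = 7919/289003580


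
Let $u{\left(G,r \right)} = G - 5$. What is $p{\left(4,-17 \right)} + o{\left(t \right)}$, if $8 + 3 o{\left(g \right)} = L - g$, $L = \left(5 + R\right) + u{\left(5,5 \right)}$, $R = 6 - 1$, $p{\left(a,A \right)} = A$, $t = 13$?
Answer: $- \frac{62}{3} \approx -20.667$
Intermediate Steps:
$u{\left(G,r \right)} = -5 + G$ ($u{\left(G,r \right)} = G - 5 = -5 + G$)
$R = 5$ ($R = 6 - 1 = 5$)
$L = 10$ ($L = \left(5 + 5\right) + \left(-5 + 5\right) = 10 + 0 = 10$)
$o{\left(g \right)} = \frac{2}{3} - \frac{g}{3}$ ($o{\left(g \right)} = - \frac{8}{3} + \frac{10 - g}{3} = - \frac{8}{3} - \left(- \frac{10}{3} + \frac{g}{3}\right) = \frac{2}{3} - \frac{g}{3}$)
$p{\left(4,-17 \right)} + o{\left(t \right)} = -17 + \left(\frac{2}{3} - \frac{13}{3}\right) = -17 - \frac{11}{3} = - \frac{62}{3}$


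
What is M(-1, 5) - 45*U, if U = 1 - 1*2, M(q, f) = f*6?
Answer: 75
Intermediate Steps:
M(q, f) = 6*f
U = -1 (U = 1 - 2 = -1)
M(-1, 5) - 45*U = 6*5 - 45*(-1) = 30 + 45 = 75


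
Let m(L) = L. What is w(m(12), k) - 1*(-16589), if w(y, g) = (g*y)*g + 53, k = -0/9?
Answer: 16642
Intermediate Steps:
k = 0 (k = -0/9 = -12*0 = 0)
w(y, g) = 53 + y*g² (w(y, g) = y*g² + 53 = 53 + y*g²)
w(m(12), k) - 1*(-16589) = (53 + 12*0²) - 1*(-16589) = (53 + 12*0) + 16589 = (53 + 0) + 16589 = 53 + 16589 = 16642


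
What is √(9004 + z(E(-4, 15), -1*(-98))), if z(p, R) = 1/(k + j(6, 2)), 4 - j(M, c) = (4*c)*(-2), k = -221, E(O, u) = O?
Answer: √363770403/201 ≈ 94.889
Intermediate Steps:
j(M, c) = 4 + 8*c (j(M, c) = 4 - 4*c*(-2) = 4 - (-8)*c = 4 + 8*c)
z(p, R) = -1/201 (z(p, R) = 1/(-221 + (4 + 8*2)) = 1/(-221 + (4 + 16)) = 1/(-221 + 20) = 1/(-201) = -1/201)
√(9004 + z(E(-4, 15), -1*(-98))) = √(9004 - 1/201) = √(1809803/201) = √363770403/201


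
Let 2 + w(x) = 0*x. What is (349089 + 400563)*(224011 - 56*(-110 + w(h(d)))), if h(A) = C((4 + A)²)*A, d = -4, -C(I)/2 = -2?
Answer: 172632111516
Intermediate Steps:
C(I) = 4 (C(I) = -2*(-2) = 4)
h(A) = 4*A
w(x) = -2 (w(x) = -2 + 0*x = -2 + 0 = -2)
(349089 + 400563)*(224011 - 56*(-110 + w(h(d)))) = (349089 + 400563)*(224011 - 56*(-110 - 2)) = 749652*(224011 - 56*(-112)) = 749652*(224011 + 6272) = 749652*230283 = 172632111516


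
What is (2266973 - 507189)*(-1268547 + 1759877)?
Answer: 864634672720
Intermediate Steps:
(2266973 - 507189)*(-1268547 + 1759877) = 1759784*491330 = 864634672720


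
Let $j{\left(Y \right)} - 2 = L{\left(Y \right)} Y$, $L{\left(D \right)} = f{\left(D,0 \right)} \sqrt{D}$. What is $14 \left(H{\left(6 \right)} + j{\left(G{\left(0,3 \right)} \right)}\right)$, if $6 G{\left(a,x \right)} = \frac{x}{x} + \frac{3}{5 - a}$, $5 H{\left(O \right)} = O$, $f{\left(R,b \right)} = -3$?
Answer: $\frac{224}{5} - \frac{112 \sqrt{15}}{75} \approx 39.016$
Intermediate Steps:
$L{\left(D \right)} = - 3 \sqrt{D}$
$H{\left(O \right)} = \frac{O}{5}$
$G{\left(a,x \right)} = \frac{1}{6} + \frac{1}{2 \left(5 - a\right)}$ ($G{\left(a,x \right)} = \frac{\frac{x}{x} + \frac{3}{5 - a}}{6} = \frac{1 + \frac{3}{5 - a}}{6} = \frac{1}{6} + \frac{1}{2 \left(5 - a\right)}$)
$j{\left(Y \right)} = 2 - 3 Y^{\frac{3}{2}}$ ($j{\left(Y \right)} = 2 + - 3 \sqrt{Y} Y = 2 - 3 Y^{\frac{3}{2}}$)
$14 \left(H{\left(6 \right)} + j{\left(G{\left(0,3 \right)} \right)}\right) = 14 \left(\frac{1}{5} \cdot 6 + \left(2 - 3 \left(\frac{-8 + 0}{6 \left(-5 + 0\right)}\right)^{\frac{3}{2}}\right)\right) = 14 \left(\frac{6}{5} + \left(2 - 3 \left(\frac{1}{6} \frac{1}{-5} \left(-8\right)\right)^{\frac{3}{2}}\right)\right) = 14 \left(\frac{6}{5} + \left(2 - 3 \left(\frac{1}{6} \left(- \frac{1}{5}\right) \left(-8\right)\right)^{\frac{3}{2}}\right)\right) = 14 \left(\frac{6}{5} + \left(2 - 3 \left(\frac{4}{15}\right)^{\frac{3}{2}}\right)\right) = 14 \left(\frac{6}{5} + \left(2 - 3 \frac{8 \sqrt{15}}{225}\right)\right) = 14 \left(\frac{6}{5} + \left(2 - \frac{8 \sqrt{15}}{75}\right)\right) = 14 \left(\frac{16}{5} - \frac{8 \sqrt{15}}{75}\right) = \frac{224}{5} - \frac{112 \sqrt{15}}{75}$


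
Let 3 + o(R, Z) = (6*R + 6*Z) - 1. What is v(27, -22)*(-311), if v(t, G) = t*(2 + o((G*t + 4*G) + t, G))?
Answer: 34125408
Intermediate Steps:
o(R, Z) = -4 + 6*R + 6*Z (o(R, Z) = -3 + ((6*R + 6*Z) - 1) = -3 + (-1 + 6*R + 6*Z) = -4 + 6*R + 6*Z)
v(t, G) = t*(-2 + 6*t + 30*G + 6*G*t) (v(t, G) = t*(2 + (-4 + 6*((G*t + 4*G) + t) + 6*G)) = t*(2 + (-4 + 6*((4*G + G*t) + t) + 6*G)) = t*(2 + (-4 + 6*(t + 4*G + G*t) + 6*G)) = t*(2 + (-4 + (6*t + 24*G + 6*G*t) + 6*G)) = t*(2 + (-4 + 6*t + 30*G + 6*G*t)) = t*(-2 + 6*t + 30*G + 6*G*t))
v(27, -22)*(-311) = (2*27*(-1 + 3*27 + 15*(-22) + 3*(-22)*27))*(-311) = (2*27*(-1 + 81 - 330 - 1782))*(-311) = (2*27*(-2032))*(-311) = -109728*(-311) = 34125408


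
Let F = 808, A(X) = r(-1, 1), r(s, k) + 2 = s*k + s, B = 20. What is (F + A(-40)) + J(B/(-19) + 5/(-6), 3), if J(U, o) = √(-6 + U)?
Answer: 804 + I*√102486/114 ≈ 804.0 + 2.8082*I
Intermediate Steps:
r(s, k) = -2 + s + k*s (r(s, k) = -2 + (s*k + s) = -2 + (k*s + s) = -2 + (s + k*s) = -2 + s + k*s)
A(X) = -4 (A(X) = -2 - 1 + 1*(-1) = -2 - 1 - 1 = -4)
(F + A(-40)) + J(B/(-19) + 5/(-6), 3) = (808 - 4) + √(-6 + (20/(-19) + 5/(-6))) = 804 + √(-6 + (20*(-1/19) + 5*(-⅙))) = 804 + √(-6 + (-20/19 - ⅚)) = 804 + √(-6 - 215/114) = 804 + √(-899/114) = 804 + I*√102486/114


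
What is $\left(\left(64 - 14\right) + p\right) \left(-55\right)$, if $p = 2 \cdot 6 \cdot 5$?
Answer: $-6050$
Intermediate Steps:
$p = 60$ ($p = 12 \cdot 5 = 60$)
$\left(\left(64 - 14\right) + p\right) \left(-55\right) = \left(\left(64 - 14\right) + 60\right) \left(-55\right) = \left(50 + 60\right) \left(-55\right) = 110 \left(-55\right) = -6050$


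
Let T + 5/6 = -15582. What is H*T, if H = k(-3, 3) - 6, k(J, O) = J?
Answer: 280491/2 ≈ 1.4025e+5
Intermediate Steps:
T = -93497/6 (T = -⅚ - 15582 = -93497/6 ≈ -15583.)
H = -9 (H = -3 - 6 = -9)
H*T = -9*(-93497/6) = 280491/2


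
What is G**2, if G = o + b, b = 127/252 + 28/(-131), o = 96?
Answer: 10104343485289/1089792144 ≈ 9271.8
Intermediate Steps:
b = 9581/33012 (b = 127*(1/252) + 28*(-1/131) = 127/252 - 28/131 = 9581/33012 ≈ 0.29023)
G = 3178733/33012 (G = 96 + 9581/33012 = 3178733/33012 ≈ 96.290)
G**2 = (3178733/33012)**2 = 10104343485289/1089792144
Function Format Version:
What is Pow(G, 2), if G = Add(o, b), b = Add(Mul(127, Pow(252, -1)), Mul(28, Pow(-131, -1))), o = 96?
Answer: Rational(10104343485289, 1089792144) ≈ 9271.8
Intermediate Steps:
b = Rational(9581, 33012) (b = Add(Mul(127, Rational(1, 252)), Mul(28, Rational(-1, 131))) = Add(Rational(127, 252), Rational(-28, 131)) = Rational(9581, 33012) ≈ 0.29023)
G = Rational(3178733, 33012) (G = Add(96, Rational(9581, 33012)) = Rational(3178733, 33012) ≈ 96.290)
Pow(G, 2) = Pow(Rational(3178733, 33012), 2) = Rational(10104343485289, 1089792144)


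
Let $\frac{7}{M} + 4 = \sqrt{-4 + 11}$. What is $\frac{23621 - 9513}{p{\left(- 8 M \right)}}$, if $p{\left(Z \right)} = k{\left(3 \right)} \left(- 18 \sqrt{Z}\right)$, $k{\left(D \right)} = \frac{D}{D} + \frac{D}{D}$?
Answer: $- \frac{3527 \sqrt{14}}{84 \sqrt{4 + \sqrt{7}}} \approx -60.942$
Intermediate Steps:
$k{\left(D \right)} = 2$ ($k{\left(D \right)} = 1 + 1 = 2$)
$M = \frac{7}{-4 + \sqrt{7}}$ ($M = \frac{7}{-4 + \sqrt{-4 + 11}} = \frac{7}{-4 + \sqrt{7}} \approx -5.1689$)
$p{\left(Z \right)} = - 36 \sqrt{Z}$ ($p{\left(Z \right)} = 2 \left(- 18 \sqrt{Z}\right) = - 36 \sqrt{Z}$)
$\frac{23621 - 9513}{p{\left(- 8 M \right)}} = \frac{23621 - 9513}{\left(-36\right) \sqrt{- 8 \left(- \frac{28}{9} - \frac{7 \sqrt{7}}{9}\right)}} = \frac{14108}{\left(-36\right) \sqrt{\frac{224}{9} + \frac{56 \sqrt{7}}{9}}} = 14108 \left(- \frac{1}{36 \sqrt{\frac{224}{9} + \frac{56 \sqrt{7}}{9}}}\right) = - \frac{3527}{9 \sqrt{\frac{224}{9} + \frac{56 \sqrt{7}}{9}}}$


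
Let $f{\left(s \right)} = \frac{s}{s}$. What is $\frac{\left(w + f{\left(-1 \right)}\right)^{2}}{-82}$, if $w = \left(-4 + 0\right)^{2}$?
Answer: $- \frac{289}{82} \approx -3.5244$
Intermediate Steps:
$f{\left(s \right)} = 1$
$w = 16$ ($w = \left(-4\right)^{2} = 16$)
$\frac{\left(w + f{\left(-1 \right)}\right)^{2}}{-82} = \frac{\left(16 + 1\right)^{2}}{-82} = 17^{2} \left(- \frac{1}{82}\right) = 289 \left(- \frac{1}{82}\right) = - \frac{289}{82}$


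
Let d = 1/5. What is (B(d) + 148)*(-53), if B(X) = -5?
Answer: -7579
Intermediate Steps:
d = ⅕ ≈ 0.20000
(B(d) + 148)*(-53) = (-5 + 148)*(-53) = 143*(-53) = -7579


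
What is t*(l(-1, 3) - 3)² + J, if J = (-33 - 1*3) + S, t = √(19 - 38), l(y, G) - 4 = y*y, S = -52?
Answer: -88 + 4*I*√19 ≈ -88.0 + 17.436*I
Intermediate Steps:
l(y, G) = 4 + y² (l(y, G) = 4 + y*y = 4 + y²)
t = I*√19 (t = √(-19) = I*√19 ≈ 4.3589*I)
J = -88 (J = (-33 - 1*3) - 52 = (-33 - 3) - 52 = -36 - 52 = -88)
t*(l(-1, 3) - 3)² + J = (I*√19)*((4 + (-1)²) - 3)² - 88 = (I*√19)*((4 + 1) - 3)² - 88 = (I*√19)*(5 - 3)² - 88 = (I*√19)*2² - 88 = (I*√19)*4 - 88 = 4*I*√19 - 88 = -88 + 4*I*√19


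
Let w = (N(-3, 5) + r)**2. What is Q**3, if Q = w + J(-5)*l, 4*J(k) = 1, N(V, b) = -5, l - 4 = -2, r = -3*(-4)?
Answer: 970299/8 ≈ 1.2129e+5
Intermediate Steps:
r = 12
l = 2 (l = 4 - 2 = 2)
J(k) = 1/4 (J(k) = (1/4)*1 = 1/4)
w = 49 (w = (-5 + 12)**2 = 7**2 = 49)
Q = 99/2 (Q = 49 + (1/4)*2 = 49 + 1/2 = 99/2 ≈ 49.500)
Q**3 = (99/2)**3 = 970299/8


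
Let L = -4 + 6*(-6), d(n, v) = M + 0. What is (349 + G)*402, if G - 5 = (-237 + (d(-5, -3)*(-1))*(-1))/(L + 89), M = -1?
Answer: 982488/7 ≈ 1.4036e+5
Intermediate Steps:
d(n, v) = -1 (d(n, v) = -1 + 0 = -1)
L = -40 (L = -4 - 36 = -40)
G = ⅐ (G = 5 + (-237 - 1*(-1)*(-1))/(-40 + 89) = 5 + (-237 + 1*(-1))/49 = 5 + (-237 - 1)*(1/49) = 5 - 238*1/49 = 5 - 34/7 = ⅐ ≈ 0.14286)
(349 + G)*402 = (349 + ⅐)*402 = (2444/7)*402 = 982488/7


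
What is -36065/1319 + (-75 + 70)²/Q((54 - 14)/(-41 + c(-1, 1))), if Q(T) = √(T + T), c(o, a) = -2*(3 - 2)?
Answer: -36065/1319 - 5*I*√215/4 ≈ -27.343 - 18.329*I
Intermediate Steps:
c(o, a) = -2 (c(o, a) = -2*1 = -2)
Q(T) = √2*√T (Q(T) = √(2*T) = √2*√T)
-36065/1319 + (-75 + 70)²/Q((54 - 14)/(-41 + c(-1, 1))) = -36065/1319 + (-75 + 70)²/((√2*√((54 - 14)/(-41 - 2)))) = -36065*1/1319 + (-5)²/((√2*√(40/(-43)))) = -36065/1319 + 25/((√2*√(40*(-1/43)))) = -36065/1319 + 25/((√2*√(-40/43))) = -36065/1319 + 25/((√2*(2*I*√430/43))) = -36065/1319 + 25/((4*I*√215/43)) = -36065/1319 + 25*(-I*√215/20) = -36065/1319 - 5*I*√215/4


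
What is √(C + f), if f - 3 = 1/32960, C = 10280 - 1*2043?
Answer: √139869056515/4120 ≈ 90.774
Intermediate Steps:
C = 8237 (C = 10280 - 2043 = 8237)
f = 98881/32960 (f = 3 + 1/32960 = 98881/32960 ≈ 3.0000)
√(C + f) = √(8237 + 98881/32960) = √(271590401/32960) = √139869056515/4120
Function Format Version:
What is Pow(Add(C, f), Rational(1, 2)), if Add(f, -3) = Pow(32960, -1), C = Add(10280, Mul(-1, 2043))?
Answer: Mul(Rational(1, 4120), Pow(139869056515, Rational(1, 2))) ≈ 90.774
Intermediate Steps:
C = 8237 (C = Add(10280, -2043) = 8237)
f = Rational(98881, 32960) (f = Add(3, Pow(32960, -1)) = Add(3, Rational(1, 32960)) = Rational(98881, 32960) ≈ 3.0000)
Pow(Add(C, f), Rational(1, 2)) = Pow(Add(8237, Rational(98881, 32960)), Rational(1, 2)) = Pow(Rational(271590401, 32960), Rational(1, 2)) = Mul(Rational(1, 4120), Pow(139869056515, Rational(1, 2)))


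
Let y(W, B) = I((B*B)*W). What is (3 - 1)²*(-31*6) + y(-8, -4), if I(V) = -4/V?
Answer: -23807/32 ≈ -743.97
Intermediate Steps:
y(W, B) = -4/(B²*W) (y(W, B) = -4*1/(B²*W) = -4/(B²*W))
(3 - 1)²*(-31*6) + y(-8, -4) = (3 - 1)²*(-31*6) - 4/((-4)²*(-8)) = 2²*(-186) - 4*1/16*(-⅛) = 4*(-186) + 1/32 = -744 + 1/32 = -23807/32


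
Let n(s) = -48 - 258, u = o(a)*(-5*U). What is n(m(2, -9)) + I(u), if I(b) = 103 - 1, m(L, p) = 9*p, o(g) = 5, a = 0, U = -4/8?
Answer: -204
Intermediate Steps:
U = -½ (U = -4*⅛ = -½ ≈ -0.50000)
u = 25/2 (u = 5*(-5*(-½)) = 5*(5/2) = 25/2 ≈ 12.500)
n(s) = -306
I(b) = 102
n(m(2, -9)) + I(u) = -306 + 102 = -204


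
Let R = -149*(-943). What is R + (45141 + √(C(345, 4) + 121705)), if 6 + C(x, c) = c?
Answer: 185648 + √121703 ≈ 1.8600e+5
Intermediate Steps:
R = 140507
C(x, c) = -6 + c
R + (45141 + √(C(345, 4) + 121705)) = 140507 + (45141 + √((-6 + 4) + 121705)) = 140507 + (45141 + √(-2 + 121705)) = 140507 + (45141 + √121703) = 185648 + √121703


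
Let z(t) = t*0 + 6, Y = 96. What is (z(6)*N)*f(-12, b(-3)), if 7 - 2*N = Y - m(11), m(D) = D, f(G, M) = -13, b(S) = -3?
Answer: 3042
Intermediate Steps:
z(t) = 6 (z(t) = 0 + 6 = 6)
N = -39 (N = 7/2 - (96 - 1*11)/2 = 7/2 - (96 - 11)/2 = 7/2 - 1/2*85 = 7/2 - 85/2 = -39)
(z(6)*N)*f(-12, b(-3)) = (6*(-39))*(-13) = -234*(-13) = 3042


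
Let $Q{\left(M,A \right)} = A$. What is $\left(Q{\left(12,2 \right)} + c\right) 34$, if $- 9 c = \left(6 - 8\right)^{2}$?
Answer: $\frac{476}{9} \approx 52.889$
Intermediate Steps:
$c = - \frac{4}{9}$ ($c = - \frac{\left(6 - 8\right)^{2}}{9} = - \frac{\left(-2\right)^{2}}{9} = \left(- \frac{1}{9}\right) 4 = - \frac{4}{9} \approx -0.44444$)
$\left(Q{\left(12,2 \right)} + c\right) 34 = \left(2 - \frac{4}{9}\right) 34 = \frac{14}{9} \cdot 34 = \frac{476}{9}$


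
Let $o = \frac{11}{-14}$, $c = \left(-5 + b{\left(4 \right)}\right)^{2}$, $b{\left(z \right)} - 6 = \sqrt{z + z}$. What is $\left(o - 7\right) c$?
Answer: $- \frac{981}{14} - \frac{218 \sqrt{2}}{7} \approx -114.11$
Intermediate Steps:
$b{\left(z \right)} = 6 + \sqrt{2} \sqrt{z}$ ($b{\left(z \right)} = 6 + \sqrt{z + z} = 6 + \sqrt{2 z} = 6 + \sqrt{2} \sqrt{z}$)
$c = \left(1 + 2 \sqrt{2}\right)^{2}$ ($c = \left(-5 + \left(6 + \sqrt{2} \sqrt{4}\right)\right)^{2} = \left(-5 + \left(6 + \sqrt{2} \cdot 2\right)\right)^{2} = \left(-5 + \left(6 + 2 \sqrt{2}\right)\right)^{2} = \left(1 + 2 \sqrt{2}\right)^{2} \approx 14.657$)
$o = - \frac{11}{14}$ ($o = 11 \left(- \frac{1}{14}\right) = - \frac{11}{14} \approx -0.78571$)
$\left(o - 7\right) c = \left(- \frac{11}{14} - 7\right) \left(9 + 4 \sqrt{2}\right) = - \frac{109 \left(9 + 4 \sqrt{2}\right)}{14} = - \frac{981}{14} - \frac{218 \sqrt{2}}{7}$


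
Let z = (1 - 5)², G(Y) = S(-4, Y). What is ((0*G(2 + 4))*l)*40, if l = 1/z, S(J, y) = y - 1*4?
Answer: 0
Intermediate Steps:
S(J, y) = -4 + y (S(J, y) = y - 4 = -4 + y)
G(Y) = -4 + Y
z = 16 (z = (-4)² = 16)
l = 1/16 ≈ 0.062500
((0*G(2 + 4))*l)*40 = ((0*(-4 + (2 + 4)))*(1/16))*40 = ((0*(-4 + 6))*(1/16))*40 = ((0*2)*(1/16))*40 = (0*(1/16))*40 = 0*40 = 0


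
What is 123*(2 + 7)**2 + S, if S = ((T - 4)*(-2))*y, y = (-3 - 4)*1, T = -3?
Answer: 9865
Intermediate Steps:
y = -7 (y = -7*1 = -7)
S = -98 (S = ((-3 - 4)*(-2))*(-7) = -7*(-2)*(-7) = 14*(-7) = -98)
123*(2 + 7)**2 + S = 123*(2 + 7)**2 - 98 = 123*9**2 - 98 = 123*81 - 98 = 9963 - 98 = 9865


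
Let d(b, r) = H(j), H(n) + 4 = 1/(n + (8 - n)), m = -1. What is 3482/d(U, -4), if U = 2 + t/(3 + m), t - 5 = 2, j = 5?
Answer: -27856/31 ≈ -898.58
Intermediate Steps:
t = 7 (t = 5 + 2 = 7)
H(n) = -31/8 (H(n) = -4 + 1/(n + (8 - n)) = -4 + 1/8 = -31/8)
U = 11/2 (U = 2 + 7/(3 - 1) = 2 + 7/2 = 11/2 ≈ 5.5000)
d(b, r) = -31/8
3482/d(U, -4) = 3482/(-31/8) = 3482*(-8/31) = -27856/31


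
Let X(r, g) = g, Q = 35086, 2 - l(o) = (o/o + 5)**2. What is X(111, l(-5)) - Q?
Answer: -35120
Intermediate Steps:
l(o) = -34 (l(o) = 2 - (o/o + 5)**2 = 2 - (1 + 5)**2 = 2 - 1*6**2 = 2 - 1*36 = 2 - 36 = -34)
X(111, l(-5)) - Q = -34 - 1*35086 = -34 - 35086 = -35120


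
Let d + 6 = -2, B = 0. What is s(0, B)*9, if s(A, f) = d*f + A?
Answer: 0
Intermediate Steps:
d = -8 (d = -6 - 2 = -8)
s(A, f) = A - 8*f (s(A, f) = -8*f + A = A - 8*f)
s(0, B)*9 = (0 - 8*0)*9 = (0 + 0)*9 = 0*9 = 0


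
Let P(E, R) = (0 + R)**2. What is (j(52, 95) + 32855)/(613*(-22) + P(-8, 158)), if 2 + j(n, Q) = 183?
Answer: 5506/1913 ≈ 2.8782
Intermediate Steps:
j(n, Q) = 181 (j(n, Q) = -2 + 183 = 181)
P(E, R) = R**2
(j(52, 95) + 32855)/(613*(-22) + P(-8, 158)) = (181 + 32855)/(613*(-22) + 158**2) = 33036/(-13486 + 24964) = 33036/11478 = 33036*(1/11478) = 5506/1913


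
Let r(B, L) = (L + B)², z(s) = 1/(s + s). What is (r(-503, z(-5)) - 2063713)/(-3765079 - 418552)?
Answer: 181060339/418363100 ≈ 0.43278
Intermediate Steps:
z(s) = 1/(2*s)
r(B, L) = (B + L)²
(r(-503, z(-5)) - 2063713)/(-3765079 - 418552) = ((-503 + (½)/(-5))² - 2063713)/(-3765079 - 418552) = ((-503 + (½)*(-⅕))² - 2063713)/(-4183631) = ((-503 - ⅒)² - 2063713)*(-1/4183631) = ((-5031/10)² - 2063713)*(-1/4183631) = (25310961/100 - 2063713)*(-1/4183631) = -181060339/100*(-1/4183631) = 181060339/418363100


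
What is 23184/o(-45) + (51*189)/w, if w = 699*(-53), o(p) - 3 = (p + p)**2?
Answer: 86754759/33354649 ≈ 2.6010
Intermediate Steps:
o(p) = 3 + 4*p**2 (o(p) = 3 + (p + p)**2 = 3 + (2*p)**2 = 3 + 4*p**2)
w = -37047
23184/o(-45) + (51*189)/w = 23184/(3 + 4*(-45)**2) + (51*189)/(-37047) = 23184/(3 + 4*2025) + 9639*(-1/37047) = 23184/(3 + 8100) - 3213/12349 = 23184/8103 - 3213/12349 = 23184*(1/8103) - 3213/12349 = 7728/2701 - 3213/12349 = 86754759/33354649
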